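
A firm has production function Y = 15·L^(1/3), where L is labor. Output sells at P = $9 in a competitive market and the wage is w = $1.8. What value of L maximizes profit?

MP_L = (1/3)·15·L^(-2/3) = 5·L^(-2/3).
Profit maximization for a price taker requires P·MP_L = w: 9·5·L^(-2/3) = 1.8.
So L^(-2/3) = 0.04, which gives L = 125.

L* = 125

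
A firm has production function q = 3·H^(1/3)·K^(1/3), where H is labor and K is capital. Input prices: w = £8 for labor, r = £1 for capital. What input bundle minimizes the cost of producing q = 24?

Cost minimization requires the marginal rate of technical substitution to equal the input-price ratio: MP_H/MP_K = w/r.
Here MP_H/MP_K = (1/3)·(K/H)/(1/3) = (K/H). Setting this equal to 8/1 = 8 gives K = 8H.
Substituting into q = 24: 3·H^(1/3)·(8H)^(1/3) = 24.
Solving, H = 8 and K = 64.

H* = 8, K* = 64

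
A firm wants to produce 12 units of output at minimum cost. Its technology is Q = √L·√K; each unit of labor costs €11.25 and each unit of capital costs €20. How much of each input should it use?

L* = 16, K* = 9

Cost minimization requires the marginal rate of technical substitution to equal the input-price ratio: MP_L/MP_K = w/r.
Here MP_L/MP_K = (1/2)·(K/L)/(1/2) = (K/L). Setting this equal to 11.25/20 = 0.5625 gives K = 0.5625L.
Substituting into Q = 12: L^(1/2)·(0.5625L)^(1/2) = 12.
Solving, L = 16 and K = 9.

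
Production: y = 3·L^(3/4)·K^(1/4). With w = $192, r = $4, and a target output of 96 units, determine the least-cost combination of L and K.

Cost minimization requires the marginal rate of technical substitution to equal the input-price ratio: MP_L/MP_K = w/r.
Here MP_L/MP_K = (3/4)·(K/L)/(1/4) = 3·(K/L). Setting this equal to 192/4 = 48 gives K = 16L.
Substituting into y = 96: 3·L^(3/4)·(16L)^(1/4) = 96.
Solving, L = 16 and K = 256.

L* = 16, K* = 256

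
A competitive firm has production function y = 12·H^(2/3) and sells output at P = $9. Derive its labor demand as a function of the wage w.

MP_H = (2/3)·12·H^(-1/3) = 8·H^(-1/3).
Setting P·MP_H = w: 72·H^(-1/3) = w.
Solving for H: H^(-1/3) = w/72, so H = (72/w)^(3).

H(w) = 373248/w³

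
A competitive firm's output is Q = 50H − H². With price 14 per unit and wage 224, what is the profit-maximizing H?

The marginal product of H is MP_H = 50 − 2H.
A price-taking firm hires until the value of the marginal product equals the wage: P·MP_H = w, so 14·(50 − 2H) = 224.
Then 50 − 2H = 16, giving H = 17.

H* = 17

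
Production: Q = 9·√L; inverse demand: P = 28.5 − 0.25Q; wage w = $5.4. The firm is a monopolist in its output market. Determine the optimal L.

Marginal revenue from the inverse demand is MR = 28.5 − 0.5Q.
The marginal product is MP_L = 4.5·L^(-1/2).
A monopolist hires until marginal revenue product equals the wage: MR·MP_L = w.
At L, Q = 9·√L. Substituting and solving: (28.5 − 4.5·√L)·4.5·L^(-1/2) = 5.4 gives L = 25.

L* = 25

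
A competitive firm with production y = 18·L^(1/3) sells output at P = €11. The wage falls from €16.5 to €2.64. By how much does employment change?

From P·MP_L = w with MP_L = 6·L^(-2/3), the labor demand is L(w) = (66/w)^(3/2).
At w = 16.5: L = 8. At w = 2.64: L = 125.
ΔL = 125 − 8 = 117.

ΔL = 117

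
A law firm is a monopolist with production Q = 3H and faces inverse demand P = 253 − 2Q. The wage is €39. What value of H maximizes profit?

Marginal revenue from the inverse demand is MR = 253 − 4Q.
The marginal product is MP_H = 3.
A monopolist hires until marginal revenue product equals the wage: MR·MP_H = w.
(253 − 12H)·3 = 39, so H = 20.

H* = 20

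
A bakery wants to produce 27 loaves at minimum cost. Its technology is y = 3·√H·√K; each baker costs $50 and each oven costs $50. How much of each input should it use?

H* = 9, K* = 9

Cost minimization requires the marginal rate of technical substitution to equal the input-price ratio: MP_H/MP_K = w/r.
Here MP_H/MP_K = (1/2)·(K/H)/(1/2) = (K/H). Setting this equal to 50/50 = 1 gives K = H.
Substituting into y = 27: 3·H^(1/2)·(H)^(1/2) = 27.
Solving, H = 9 and K = 9.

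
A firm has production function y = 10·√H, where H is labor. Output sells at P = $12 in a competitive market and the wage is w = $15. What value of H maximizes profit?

MP_H = (1/2)·10·H^(-1/2) = 5·H^(-1/2).
Profit maximization for a price taker requires P·MP_H = w: 12·5·H^(-1/2) = 15.
So H^(-1/2) = 0.25, which gives H = 16.

H* = 16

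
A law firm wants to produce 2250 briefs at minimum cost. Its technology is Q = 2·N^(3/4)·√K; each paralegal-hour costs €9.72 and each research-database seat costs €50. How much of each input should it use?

Cost minimization requires the marginal rate of technical substitution to equal the input-price ratio: MP_N/MP_K = w/r.
Here MP_N/MP_K = (3/4)·(K/N)/(1/2) = 1.5·(K/N). Setting this equal to 9.72/50 = 0.1944 gives K = 0.1296N.
Substituting into Q = 2250: 2·N^(3/4)·(0.1296N)^(1/2) = 2250.
Solving, N = 625 and K = 81.

N* = 625, K* = 81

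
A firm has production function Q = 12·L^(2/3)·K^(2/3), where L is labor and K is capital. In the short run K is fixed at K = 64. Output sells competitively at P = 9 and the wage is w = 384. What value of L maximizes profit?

With K = 64, MP_L = (2/3)·12·L^(-1/3)·64^(2/3) = 128·L^(-1/3).
Profit maximization for a price taker requires P·MP_L = w: 9·128·L^(-1/3) = 384.
So L^(-1/3) = 1/3, which gives L = 27.

L* = 27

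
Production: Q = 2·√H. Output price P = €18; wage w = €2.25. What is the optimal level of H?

H* = 64

MP_H = (1/2)·2·H^(-1/2) = H^(-1/2).
Profit maximization for a price taker requires P·MP_H = w: 18·H^(-1/2) = 2.25.
So H^(-1/2) = 0.125, which gives H = 64.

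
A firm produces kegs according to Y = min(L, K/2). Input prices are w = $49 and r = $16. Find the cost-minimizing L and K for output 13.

L* = 13, K* = 26

With a fixed-proportions technology, the cost-minimizing bundle uses no slack in either input: L = K/2 = Y.
So L = 13 and K = 2·13 = 26.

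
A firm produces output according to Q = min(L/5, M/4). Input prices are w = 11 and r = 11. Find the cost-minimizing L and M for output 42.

With a fixed-proportions technology, the cost-minimizing bundle uses no slack in either input: L/5 = M/4 = Q.
So L = 5·42 = 210 and M = 4·42 = 168.

L* = 210, M* = 168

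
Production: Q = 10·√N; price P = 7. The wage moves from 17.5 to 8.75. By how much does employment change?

From P·MP_N = w with MP_N = 5·N^(-1/2), the labor demand is N(w) = (35/w)^(2).
At w = 17.5: N = 4. At w = 8.75: N = 16.
ΔN = 16 − 4 = 12.

ΔN = 12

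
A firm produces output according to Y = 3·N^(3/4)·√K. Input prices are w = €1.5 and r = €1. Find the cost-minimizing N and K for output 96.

Cost minimization requires the marginal rate of technical substitution to equal the input-price ratio: MP_N/MP_K = w/r.
Here MP_N/MP_K = (3/4)·(K/N)/(1/2) = 1.5·(K/N). Setting this equal to 1.5/1 = 1.5 gives K = N.
Substituting into Y = 96: 3·N^(3/4)·(N)^(1/2) = 96.
Solving, N = 16 and K = 16.

N* = 16, K* = 16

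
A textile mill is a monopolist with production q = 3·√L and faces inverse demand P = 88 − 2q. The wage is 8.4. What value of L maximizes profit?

L* = 25

Marginal revenue from the inverse demand is MR = 88 − 4q.
The marginal product is MP_L = 1.5·L^(-1/2).
A monopolist hires until marginal revenue product equals the wage: MR·MP_L = w.
At L, q = 3·√L. Substituting and solving: (88 − 12·√L)·1.5·L^(-1/2) = 8.4 gives L = 25.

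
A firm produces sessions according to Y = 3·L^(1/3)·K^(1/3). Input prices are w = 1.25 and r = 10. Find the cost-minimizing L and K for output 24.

Cost minimization requires the marginal rate of technical substitution to equal the input-price ratio: MP_L/MP_K = w/r.
Here MP_L/MP_K = (1/3)·(K/L)/(1/3) = (K/L). Setting this equal to 1.25/10 = 0.125 gives K = 0.125L.
Substituting into Y = 24: 3·L^(1/3)·(0.125L)^(1/3) = 24.
Solving, L = 64 and K = 8.

L* = 64, K* = 8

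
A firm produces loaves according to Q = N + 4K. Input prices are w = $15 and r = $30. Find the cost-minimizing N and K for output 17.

N* = 0, K* = 4.25

The inputs are perfect substitutes, so the firm uses whichever has the lower cost per unit of output.
Cost per unit of output via N is 15; via K it is 7.5. K is cheaper.
Producing Q = 17 with K alone: N = 0, K = 4.25.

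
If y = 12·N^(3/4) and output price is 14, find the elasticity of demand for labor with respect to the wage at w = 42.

ε = -4

MP_N = (3/4)·12·N^(-1/4), so P·MP_N = w gives 126·N^(-1/4) = w.
Solving, N(w) = (126/w)^(4). This is a constant-elasticity form: N ∝ w^(−4), so ε = −4.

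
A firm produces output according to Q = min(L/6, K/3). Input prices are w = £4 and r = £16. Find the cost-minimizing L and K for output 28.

L* = 168, K* = 84

With a fixed-proportions technology, the cost-minimizing bundle uses no slack in either input: L/6 = K/3 = Q.
So L = 6·28 = 168 and K = 3·28 = 84.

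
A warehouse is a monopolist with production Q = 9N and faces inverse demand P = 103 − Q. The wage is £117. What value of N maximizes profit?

Marginal revenue from the inverse demand is MR = 103 − 2Q.
The marginal product is MP_N = 9.
A monopolist hires until marginal revenue product equals the wage: MR·MP_N = w.
(103 − 18N)·9 = 117, so N = 5.

N* = 5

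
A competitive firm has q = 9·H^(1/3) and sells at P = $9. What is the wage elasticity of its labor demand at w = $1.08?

MP_H = (1/3)·9·H^(-2/3), so P·MP_H = w gives 27·H^(-2/3) = w.
Solving, H(w) = (27/w)^(3/2). This is a constant-elasticity form: H ∝ w^(−3/2), so ε = −3/2.

ε = -1.5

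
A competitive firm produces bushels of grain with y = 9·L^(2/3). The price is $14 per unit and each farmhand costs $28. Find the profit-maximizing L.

MP_L = (2/3)·9·L^(-1/3) = 6·L^(-1/3).
Profit maximization for a price taker requires P·MP_L = w: 14·6·L^(-1/3) = 28.
So L^(-1/3) = 1/3, which gives L = 27.

L* = 27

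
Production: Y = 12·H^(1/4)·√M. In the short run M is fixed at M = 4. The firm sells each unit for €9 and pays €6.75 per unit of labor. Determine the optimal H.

H* = 16

With M = 4, MP_H = (1/4)·12·H^(-3/4)·4^(1/2) = 6·H^(-3/4).
Profit maximization for a price taker requires P·MP_H = w: 9·6·H^(-3/4) = 6.75.
So H^(-3/4) = 0.125, which gives H = 16.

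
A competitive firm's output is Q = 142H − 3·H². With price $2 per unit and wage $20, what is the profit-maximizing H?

H* = 22

The marginal product of H is MP_H = 142 − 6H.
A price-taking firm hires until the value of the marginal product equals the wage: P·MP_H = w, so 2·(142 − 6H) = 20.
Then 142 − 6H = 10, giving H = 22.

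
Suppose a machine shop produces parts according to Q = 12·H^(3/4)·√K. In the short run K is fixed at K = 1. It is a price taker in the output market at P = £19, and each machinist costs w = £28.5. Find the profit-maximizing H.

With K = 1, MP_H = (3/4)·12·H^(-1/4)·1^(1/2) = 9·H^(-1/4).
Profit maximization for a price taker requires P·MP_H = w: 19·9·H^(-1/4) = 28.5.
So H^(-1/4) = 1/6, which gives H = 1296.

H* = 1296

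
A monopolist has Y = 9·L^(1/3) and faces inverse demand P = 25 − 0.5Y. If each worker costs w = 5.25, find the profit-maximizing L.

Marginal revenue from the inverse demand is MR = 25 − Y.
The marginal product is MP_L = 3·L^(-2/3).
A monopolist hires until marginal revenue product equals the wage: MR·MP_L = w.
At L, Y = 9·L^(1/3). Substituting and solving: (25 − 9·L^(1/3))·3·L^(-2/3) = 5.25 gives L = 8.

L* = 8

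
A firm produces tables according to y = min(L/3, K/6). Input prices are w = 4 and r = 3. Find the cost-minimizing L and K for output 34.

With a fixed-proportions technology, the cost-minimizing bundle uses no slack in either input: L/3 = K/6 = y.
So L = 3·34 = 102 and K = 6·34 = 204.

L* = 102, K* = 204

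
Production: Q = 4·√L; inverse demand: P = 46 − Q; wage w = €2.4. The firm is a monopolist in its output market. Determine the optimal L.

Marginal revenue from the inverse demand is MR = 46 − 2Q.
The marginal product is MP_L = 2·L^(-1/2).
A monopolist hires until marginal revenue product equals the wage: MR·MP_L = w.
At L, Q = 4·√L. Substituting and solving: (46 − 8·√L)·2·L^(-1/2) = 2.4 gives L = 25.

L* = 25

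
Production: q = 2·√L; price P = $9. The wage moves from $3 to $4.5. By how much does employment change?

From P·MP_L = w with MP_L = L^(-1/2), the labor demand is L(w) = (9/w)^(2).
At w = 3: L = 9. At w = 4.5: L = 4.
ΔL = 4 − 9 = -5.

ΔL = -5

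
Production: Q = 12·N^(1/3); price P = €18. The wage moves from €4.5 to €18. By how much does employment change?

From P·MP_N = w with MP_N = 4·N^(-2/3), the labor demand is N(w) = (72/w)^(3/2).
At w = 4.5: N = 64. At w = 18: N = 8.
ΔN = 8 − 64 = -56.

ΔN = -56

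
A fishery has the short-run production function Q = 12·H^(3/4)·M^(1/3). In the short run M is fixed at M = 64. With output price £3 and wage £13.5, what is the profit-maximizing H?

With M = 64, MP_H = (3/4)·12·H^(-1/4)·64^(1/3) = 36·H^(-1/4).
Profit maximization for a price taker requires P·MP_H = w: 3·36·H^(-1/4) = 13.5.
So H^(-1/4) = 0.125, which gives H = 4096.

H* = 4096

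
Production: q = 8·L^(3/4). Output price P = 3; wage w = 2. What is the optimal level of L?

MP_L = (3/4)·8·L^(-1/4) = 6·L^(-1/4).
Profit maximization for a price taker requires P·MP_L = w: 3·6·L^(-1/4) = 2.
So L^(-1/4) = 1/9, which gives L = 6561.

L* = 6561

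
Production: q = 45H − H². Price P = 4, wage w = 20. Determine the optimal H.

The marginal product of H is MP_H = 45 − 2H.
A price-taking firm hires until the value of the marginal product equals the wage: P·MP_H = w, so 4·(45 − 2H) = 20.
Then 45 − 2H = 5, giving H = 20.

H* = 20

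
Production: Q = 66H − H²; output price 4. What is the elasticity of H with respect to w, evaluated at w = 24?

From P·MP_H = w with MP_H = 66 − 2H, labor demand is H(w) = (66 − w/4)/2.
dH/dw = −1/(8) = -0.125.
At w = 24, H = 30, so ε = (dH/dw)·(w/H) = (-0.125)·(24/30) = -0.1.

ε = -0.1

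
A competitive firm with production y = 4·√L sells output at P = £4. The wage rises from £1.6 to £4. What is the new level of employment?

L* = 4

From P·MP_L = w with MP_L = 2·L^(-1/2), the labor demand is L(w) = (8/w)^(2).
At w = 1.6: L = 25. At w = 4: L = 4.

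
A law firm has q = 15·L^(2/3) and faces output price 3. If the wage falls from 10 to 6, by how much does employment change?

From P·MP_L = w with MP_L = 10·L^(-1/3), the labor demand is L(w) = (30/w)^(3).
At w = 10: L = 27. At w = 6: L = 125.
ΔL = 125 − 27 = 98.

ΔL = 98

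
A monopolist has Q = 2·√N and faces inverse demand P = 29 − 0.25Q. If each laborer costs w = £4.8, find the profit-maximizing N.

N* = 25

Marginal revenue from the inverse demand is MR = 29 − 0.5Q.
The marginal product is MP_N = N^(-1/2).
A monopolist hires until marginal revenue product equals the wage: MR·MP_N = w.
At N, Q = 2·√N. Substituting and solving: (29 − √N)·N^(-1/2) = 4.8 gives N = 25.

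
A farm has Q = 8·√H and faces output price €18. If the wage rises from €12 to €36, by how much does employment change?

From P·MP_H = w with MP_H = 4·H^(-1/2), the labor demand is H(w) = (72/w)^(2).
At w = 12: H = 36. At w = 36: H = 4.
ΔH = 4 − 36 = -32.

ΔH = -32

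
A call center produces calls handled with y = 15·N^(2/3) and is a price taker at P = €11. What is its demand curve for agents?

N(w) = 1331000/w³

MP_N = (2/3)·15·N^(-1/3) = 10·N^(-1/3).
Setting P·MP_N = w: 110·N^(-1/3) = w.
Solving for N: N^(-1/3) = w/110, so N = (110/w)^(3).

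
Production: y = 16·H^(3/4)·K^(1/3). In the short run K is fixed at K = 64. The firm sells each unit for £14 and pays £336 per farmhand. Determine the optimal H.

With K = 64, MP_H = (3/4)·16·H^(-1/4)·64^(1/3) = 48·H^(-1/4).
Profit maximization for a price taker requires P·MP_H = w: 14·48·H^(-1/4) = 336.
So H^(-1/4) = 0.5, which gives H = 16.

H* = 16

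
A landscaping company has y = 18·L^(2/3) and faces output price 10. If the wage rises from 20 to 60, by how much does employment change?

From P·MP_L = w with MP_L = 12·L^(-1/3), the labor demand is L(w) = (120/w)^(3).
At w = 20: L = 216. At w = 60: L = 8.
ΔL = 8 − 216 = -208.

ΔL = -208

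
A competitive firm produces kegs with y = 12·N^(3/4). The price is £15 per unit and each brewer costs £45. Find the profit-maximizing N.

MP_N = (3/4)·12·N^(-1/4) = 9·N^(-1/4).
Profit maximization for a price taker requires P·MP_N = w: 15·9·N^(-1/4) = 45.
So N^(-1/4) = 1/3, which gives N = 81.

N* = 81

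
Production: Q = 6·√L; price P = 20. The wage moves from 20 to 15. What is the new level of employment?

From P·MP_L = w with MP_L = 3·L^(-1/2), the labor demand is L(w) = (60/w)^(2).
At w = 20: L = 9. At w = 15: L = 16.

L* = 16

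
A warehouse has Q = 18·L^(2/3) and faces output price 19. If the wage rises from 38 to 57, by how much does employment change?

From P·MP_L = w with MP_L = 12·L^(-1/3), the labor demand is L(w) = (228/w)^(3).
At w = 38: L = 216. At w = 57: L = 64.
ΔL = 64 − 216 = -152.

ΔL = -152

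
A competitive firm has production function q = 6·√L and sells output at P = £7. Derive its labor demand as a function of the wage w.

MP_L = (1/2)·6·L^(-1/2) = 3·L^(-1/2).
Setting P·MP_L = w: 21·L^(-1/2) = w.
Solving for L: L^(-1/2) = w/21, so L = (21/w)^(2).

L(w) = 441/w²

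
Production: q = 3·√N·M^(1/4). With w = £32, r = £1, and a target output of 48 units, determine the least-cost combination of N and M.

Cost minimization requires the marginal rate of technical substitution to equal the input-price ratio: MP_N/MP_M = w/r.
Here MP_N/MP_M = (1/2)·(M/N)/(1/4) = 2·(M/N). Setting this equal to 32/1 = 32 gives M = 16N.
Substituting into q = 48: 3·N^(1/2)·(16N)^(1/4) = 48.
Solving, N = 16 and M = 256.

N* = 16, M* = 256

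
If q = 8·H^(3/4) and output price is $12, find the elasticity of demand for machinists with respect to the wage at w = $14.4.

ε = -4

MP_H = (3/4)·8·H^(-1/4), so P·MP_H = w gives 72·H^(-1/4) = w.
Solving, H(w) = (72/w)^(4). This is a constant-elasticity form: H ∝ w^(−4), so ε = −4.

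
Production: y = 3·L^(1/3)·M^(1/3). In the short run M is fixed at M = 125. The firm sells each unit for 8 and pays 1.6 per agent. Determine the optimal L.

L* = 125

With M = 125, MP_L = (1/3)·3·L^(-2/3)·125^(1/3) = 5·L^(-2/3).
Profit maximization for a price taker requires P·MP_L = w: 8·5·L^(-2/3) = 1.6.
So L^(-2/3) = 0.04, which gives L = 125.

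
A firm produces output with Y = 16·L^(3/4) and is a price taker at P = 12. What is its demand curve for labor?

MP_L = (3/4)·16·L^(-1/4) = 12·L^(-1/4).
Setting P·MP_L = w: 144·L^(-1/4) = w.
Solving for L: L^(-1/4) = w/144, so L = (144/w)^(4).

L(w) = (144/w)^(4)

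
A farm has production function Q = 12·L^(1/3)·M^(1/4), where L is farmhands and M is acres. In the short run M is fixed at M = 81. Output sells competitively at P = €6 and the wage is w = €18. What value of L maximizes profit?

L* = 8

With M = 81, MP_L = (1/3)·12·L^(-2/3)·81^(1/4) = 12·L^(-2/3).
Profit maximization for a price taker requires P·MP_L = w: 6·12·L^(-2/3) = 18.
So L^(-2/3) = 0.25, which gives L = 8.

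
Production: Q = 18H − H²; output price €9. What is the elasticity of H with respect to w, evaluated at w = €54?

From P·MP_H = w with MP_H = 18 − 2H, labor demand is H(w) = (18 − w/9)/2.
dH/dw = −1/(18) = -1/18.
At w = 54, H = 6, so ε = (dH/dw)·(w/H) = (-1/18)·(54/6) = -0.5.

ε = -0.5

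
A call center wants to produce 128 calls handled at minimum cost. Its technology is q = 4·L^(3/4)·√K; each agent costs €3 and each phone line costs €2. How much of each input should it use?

Cost minimization requires the marginal rate of technical substitution to equal the input-price ratio: MP_L/MP_K = w/r.
Here MP_L/MP_K = (3/4)·(K/L)/(1/2) = 1.5·(K/L). Setting this equal to 3/2 = 1.5 gives K = L.
Substituting into q = 128: 4·L^(3/4)·(L)^(1/2) = 128.
Solving, L = 16 and K = 16.

L* = 16, K* = 16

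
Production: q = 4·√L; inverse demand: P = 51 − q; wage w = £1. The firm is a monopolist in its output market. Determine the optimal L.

L* = 36

Marginal revenue from the inverse demand is MR = 51 − 2q.
The marginal product is MP_L = 2·L^(-1/2).
A monopolist hires until marginal revenue product equals the wage: MR·MP_L = w.
At L, q = 4·√L. Substituting and solving: (51 − 8·√L)·2·L^(-1/2) = 1 gives L = 36.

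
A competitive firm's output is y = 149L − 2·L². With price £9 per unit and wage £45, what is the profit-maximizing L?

L* = 36

The marginal product of L is MP_L = 149 − 4L.
A price-taking firm hires until the value of the marginal product equals the wage: P·MP_L = w, so 9·(149 − 4L) = 45.
Then 149 − 4L = 5, giving L = 36.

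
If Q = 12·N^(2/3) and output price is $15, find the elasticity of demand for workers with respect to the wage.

MP_N = (2/3)·12·N^(-1/3), so P·MP_N = w gives 120·N^(-1/3) = w.
Solving, N(w) = (120/w)^(3). This is a constant-elasticity form: N ∝ w^(−3), so ε = −3.

ε = -3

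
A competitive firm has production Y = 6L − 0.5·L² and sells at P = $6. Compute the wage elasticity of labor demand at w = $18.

From P·MP_L = w with MP_L = 6 − L, labor demand is L(w) = 6 − w/6.
dL/dw = −1/(6) = -1/6.
At w = 18, L = 3, so ε = (dL/dw)·(w/L) = (-1/6)·(18/3) = -1.

ε = -1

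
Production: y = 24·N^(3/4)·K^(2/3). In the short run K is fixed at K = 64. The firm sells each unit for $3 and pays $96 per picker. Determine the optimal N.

N* = 6561

With K = 64, MP_N = (3/4)·24·N^(-1/4)·64^(2/3) = 288·N^(-1/4).
Profit maximization for a price taker requires P·MP_N = w: 3·288·N^(-1/4) = 96.
So N^(-1/4) = 1/9, which gives N = 6561.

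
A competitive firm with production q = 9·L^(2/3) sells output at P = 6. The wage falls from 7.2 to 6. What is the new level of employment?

L* = 216

From P·MP_L = w with MP_L = 6·L^(-1/3), the labor demand is L(w) = (36/w)^(3).
At w = 7.2: L = 125. At w = 6: L = 216.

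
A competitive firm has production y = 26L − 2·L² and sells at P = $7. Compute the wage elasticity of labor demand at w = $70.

ε = -0.625

From P·MP_L = w with MP_L = 26 − 4L, labor demand is L(w) = (26 − w/7)/4.
dL/dw = −1/(28) = -1/28.
At w = 70, L = 4, so ε = (dL/dw)·(w/L) = (-1/28)·(70/4) = -0.625.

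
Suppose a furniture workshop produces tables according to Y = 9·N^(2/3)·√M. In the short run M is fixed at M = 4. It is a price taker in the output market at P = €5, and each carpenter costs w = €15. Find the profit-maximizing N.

N* = 64

With M = 4, MP_N = (2/3)·9·N^(-1/3)·4^(1/2) = 12·N^(-1/3).
Profit maximization for a price taker requires P·MP_N = w: 5·12·N^(-1/3) = 15.
So N^(-1/3) = 0.25, which gives N = 64.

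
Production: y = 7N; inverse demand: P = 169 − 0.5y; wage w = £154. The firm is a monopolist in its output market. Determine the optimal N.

N* = 21

Marginal revenue from the inverse demand is MR = 169 − y.
The marginal product is MP_N = 7.
A monopolist hires until marginal revenue product equals the wage: MR·MP_N = w.
(169 − 7N)·7 = 154, so N = 21.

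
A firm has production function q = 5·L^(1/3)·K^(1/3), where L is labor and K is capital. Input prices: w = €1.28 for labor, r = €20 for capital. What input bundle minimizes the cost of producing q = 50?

L* = 125, K* = 8

Cost minimization requires the marginal rate of technical substitution to equal the input-price ratio: MP_L/MP_K = w/r.
Here MP_L/MP_K = (1/3)·(K/L)/(1/3) = (K/L). Setting this equal to 1.28/20 = 0.064 gives K = 0.064L.
Substituting into q = 50: 5·L^(1/3)·(0.064L)^(1/3) = 50.
Solving, L = 125 and K = 8.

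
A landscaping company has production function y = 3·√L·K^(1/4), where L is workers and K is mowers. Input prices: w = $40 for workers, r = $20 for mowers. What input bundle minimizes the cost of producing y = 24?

Cost minimization requires the marginal rate of technical substitution to equal the input-price ratio: MP_L/MP_K = w/r.
Here MP_L/MP_K = (1/2)·(K/L)/(1/4) = 2·(K/L). Setting this equal to 40/20 = 2 gives K = L.
Substituting into y = 24: 3·L^(1/2)·(L)^(1/4) = 24.
Solving, L = 16 and K = 16.

L* = 16, K* = 16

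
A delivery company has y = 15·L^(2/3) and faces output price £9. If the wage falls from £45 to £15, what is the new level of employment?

From P·MP_L = w with MP_L = 10·L^(-1/3), the labor demand is L(w) = (90/w)^(3).
At w = 45: L = 8. At w = 15: L = 216.

L* = 216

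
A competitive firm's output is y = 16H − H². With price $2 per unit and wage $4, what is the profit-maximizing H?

H* = 7

The marginal product of H is MP_H = 16 − 2H.
A price-taking firm hires until the value of the marginal product equals the wage: P·MP_H = w, so 2·(16 − 2H) = 4.
Then 16 − 2H = 2, giving H = 7.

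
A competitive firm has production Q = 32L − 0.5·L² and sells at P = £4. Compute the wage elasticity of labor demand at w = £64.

ε = -1

From P·MP_L = w with MP_L = 32 − L, labor demand is L(w) = 32 − w/4.
dL/dw = −1/(4) = -0.25.
At w = 64, L = 16, so ε = (dL/dw)·(w/L) = (-0.25)·(64/16) = -1.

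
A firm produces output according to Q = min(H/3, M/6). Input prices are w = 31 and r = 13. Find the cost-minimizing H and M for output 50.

With a fixed-proportions technology, the cost-minimizing bundle uses no slack in either input: H/3 = M/6 = Q.
So H = 3·50 = 150 and M = 6·50 = 300.

H* = 150, M* = 300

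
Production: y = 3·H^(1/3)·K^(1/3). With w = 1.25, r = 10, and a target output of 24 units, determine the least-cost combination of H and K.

Cost minimization requires the marginal rate of technical substitution to equal the input-price ratio: MP_H/MP_K = w/r.
Here MP_H/MP_K = (1/3)·(K/H)/(1/3) = (K/H). Setting this equal to 1.25/10 = 0.125 gives K = 0.125H.
Substituting into y = 24: 3·H^(1/3)·(0.125H)^(1/3) = 24.
Solving, H = 64 and K = 8.

H* = 64, K* = 8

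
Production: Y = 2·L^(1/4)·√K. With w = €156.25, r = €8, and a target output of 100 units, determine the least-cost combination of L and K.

L* = 16, K* = 625

Cost minimization requires the marginal rate of technical substitution to equal the input-price ratio: MP_L/MP_K = w/r.
Here MP_L/MP_K = (1/4)·(K/L)/(1/2) = 0.5·(K/L). Setting this equal to 156.25/8 = 19.53125 gives K = 39.0625L.
Substituting into Y = 100: 2·L^(1/4)·(39.0625L)^(1/2) = 100.
Solving, L = 16 and K = 625.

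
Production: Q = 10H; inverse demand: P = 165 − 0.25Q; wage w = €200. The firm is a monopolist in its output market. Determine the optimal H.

Marginal revenue from the inverse demand is MR = 165 − 0.5Q.
The marginal product is MP_H = 10.
A monopolist hires until marginal revenue product equals the wage: MR·MP_H = w.
(165 − 5H)·10 = 200, so H = 29.

H* = 29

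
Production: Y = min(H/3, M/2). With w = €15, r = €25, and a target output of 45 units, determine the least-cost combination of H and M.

H* = 135, M* = 90

With a fixed-proportions technology, the cost-minimizing bundle uses no slack in either input: H/3 = M/2 = Y.
So H = 3·45 = 135 and M = 2·45 = 90.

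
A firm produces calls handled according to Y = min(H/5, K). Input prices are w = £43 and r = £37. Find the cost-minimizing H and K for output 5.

H* = 25, K* = 5

With a fixed-proportions technology, the cost-minimizing bundle uses no slack in either input: H/5 = K = Y.
So H = 5·5 = 25 and K = 5.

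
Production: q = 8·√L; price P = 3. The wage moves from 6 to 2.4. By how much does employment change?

ΔL = 21

From P·MP_L = w with MP_L = 4·L^(-1/2), the labor demand is L(w) = (12/w)^(2).
At w = 6: L = 4. At w = 2.4: L = 25.
ΔL = 25 − 4 = 21.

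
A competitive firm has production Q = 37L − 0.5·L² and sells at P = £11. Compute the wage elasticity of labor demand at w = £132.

ε = -0.48

From P·MP_L = w with MP_L = 37 − L, labor demand is L(w) = 37 − w/11.
dL/dw = −1/(11) = -1/11.
At w = 132, L = 25, so ε = (dL/dw)·(w/L) = (-1/11)·(132/25) = -0.48.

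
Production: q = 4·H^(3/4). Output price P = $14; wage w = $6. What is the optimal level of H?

MP_H = (3/4)·4·H^(-1/4) = 3·H^(-1/4).
Profit maximization for a price taker requires P·MP_H = w: 14·3·H^(-1/4) = 6.
So H^(-1/4) = 1/7, which gives H = 2401.

H* = 2401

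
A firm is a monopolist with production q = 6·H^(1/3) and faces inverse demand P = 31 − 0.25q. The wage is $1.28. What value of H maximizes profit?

Marginal revenue from the inverse demand is MR = 31 − 0.5q.
The marginal product is MP_H = 2·H^(-2/3).
A monopolist hires until marginal revenue product equals the wage: MR·MP_H = w.
At H, q = 6·H^(1/3). Substituting and solving: (31 − 3·H^(1/3))·2·H^(-2/3) = 1.28 gives H = 125.

H* = 125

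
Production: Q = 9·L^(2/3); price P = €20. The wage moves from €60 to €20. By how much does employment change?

ΔL = 208

From P·MP_L = w with MP_L = 6·L^(-1/3), the labor demand is L(w) = (120/w)^(3).
At w = 60: L = 8. At w = 20: L = 216.
ΔL = 216 − 8 = 208.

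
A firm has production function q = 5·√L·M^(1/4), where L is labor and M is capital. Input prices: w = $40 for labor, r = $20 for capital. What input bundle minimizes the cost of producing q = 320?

L* = 256, M* = 256

Cost minimization requires the marginal rate of technical substitution to equal the input-price ratio: MP_L/MP_M = w/r.
Here MP_L/MP_M = (1/2)·(M/L)/(1/4) = 2·(M/L). Setting this equal to 40/20 = 2 gives M = L.
Substituting into q = 320: 5·L^(1/2)·(L)^(1/4) = 320.
Solving, L = 256 and M = 256.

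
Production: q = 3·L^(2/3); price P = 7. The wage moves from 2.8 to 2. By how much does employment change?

From P·MP_L = w with MP_L = 2·L^(-1/3), the labor demand is L(w) = (14/w)^(3).
At w = 2.8: L = 125. At w = 2: L = 343.
ΔL = 343 − 125 = 218.

ΔL = 218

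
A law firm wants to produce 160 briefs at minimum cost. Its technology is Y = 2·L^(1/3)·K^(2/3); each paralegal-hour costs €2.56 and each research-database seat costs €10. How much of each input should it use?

Cost minimization requires the marginal rate of technical substitution to equal the input-price ratio: MP_L/MP_K = w/r.
Here MP_L/MP_K = (1/3)·(K/L)/(2/3) = 0.5·(K/L). Setting this equal to 2.56/10 = 0.256 gives K = 0.512L.
Substituting into Y = 160: 2·L^(1/3)·(0.512L)^(2/3) = 160.
Solving, L = 125 and K = 64.

L* = 125, K* = 64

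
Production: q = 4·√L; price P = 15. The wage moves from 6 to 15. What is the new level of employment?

L* = 4

From P·MP_L = w with MP_L = 2·L^(-1/2), the labor demand is L(w) = (30/w)^(2).
At w = 6: L = 25. At w = 15: L = 4.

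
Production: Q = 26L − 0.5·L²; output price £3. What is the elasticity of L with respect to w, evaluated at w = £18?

From P·MP_L = w with MP_L = 26 − L, labor demand is L(w) = 26 − w/3.
dL/dw = −1/(3) = -1/3.
At w = 18, L = 20, so ε = (dL/dw)·(w/L) = (-1/3)·(18/20) = -0.3.

ε = -0.3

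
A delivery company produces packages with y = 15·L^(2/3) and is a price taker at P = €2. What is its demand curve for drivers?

MP_L = (2/3)·15·L^(-1/3) = 10·L^(-1/3).
Setting P·MP_L = w: 20·L^(-1/3) = w.
Solving for L: L^(-1/3) = w/20, so L = (20/w)^(3).

L(w) = 8000/w³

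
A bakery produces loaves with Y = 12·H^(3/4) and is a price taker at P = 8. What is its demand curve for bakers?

H(w) = (72/w)^(4)

MP_H = (3/4)·12·H^(-1/4) = 9·H^(-1/4).
Setting P·MP_H = w: 72·H^(-1/4) = w.
Solving for H: H^(-1/4) = w/72, so H = (72/w)^(4).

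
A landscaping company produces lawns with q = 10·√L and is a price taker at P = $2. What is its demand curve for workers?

MP_L = (1/2)·10·L^(-1/2) = 5·L^(-1/2).
Setting P·MP_L = w: 10·L^(-1/2) = w.
Solving for L: L^(-1/2) = w/10, so L = (10/w)^(2).

L(w) = 100/w²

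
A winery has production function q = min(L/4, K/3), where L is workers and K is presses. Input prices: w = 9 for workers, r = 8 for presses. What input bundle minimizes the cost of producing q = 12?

L* = 48, K* = 36

With a fixed-proportions technology, the cost-minimizing bundle uses no slack in either input: L/4 = K/3 = q.
So L = 4·12 = 48 and K = 3·12 = 36.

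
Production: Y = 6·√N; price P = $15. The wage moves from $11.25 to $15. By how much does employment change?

ΔN = -7

From P·MP_N = w with MP_N = 3·N^(-1/2), the labor demand is N(w) = (45/w)^(2).
At w = 11.25: N = 16. At w = 15: N = 9.
ΔN = 9 − 16 = -7.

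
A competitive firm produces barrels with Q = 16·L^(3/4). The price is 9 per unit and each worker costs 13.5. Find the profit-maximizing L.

MP_L = (3/4)·16·L^(-1/4) = 12·L^(-1/4).
Profit maximization for a price taker requires P·MP_L = w: 9·12·L^(-1/4) = 13.5.
So L^(-1/4) = 0.125, which gives L = 4096.

L* = 4096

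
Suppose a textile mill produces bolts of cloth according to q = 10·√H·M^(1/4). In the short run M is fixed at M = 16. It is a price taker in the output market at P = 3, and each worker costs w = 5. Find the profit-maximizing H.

With M = 16, MP_H = (1/2)·10·H^(-1/2)·16^(1/4) = 10·H^(-1/2).
Profit maximization for a price taker requires P·MP_H = w: 3·10·H^(-1/2) = 5.
So H^(-1/2) = 1/6, which gives H = 36.

H* = 36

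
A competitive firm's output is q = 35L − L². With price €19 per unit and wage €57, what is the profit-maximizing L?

L* = 16

The marginal product of L is MP_L = 35 − 2L.
A price-taking firm hires until the value of the marginal product equals the wage: P·MP_L = w, so 19·(35 − 2L) = 57.
Then 35 − 2L = 3, giving L = 16.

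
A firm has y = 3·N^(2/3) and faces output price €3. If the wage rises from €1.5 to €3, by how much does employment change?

ΔN = -56

From P·MP_N = w with MP_N = 2·N^(-1/3), the labor demand is N(w) = (6/w)^(3).
At w = 1.5: N = 64. At w = 3: N = 8.
ΔN = 8 − 64 = -56.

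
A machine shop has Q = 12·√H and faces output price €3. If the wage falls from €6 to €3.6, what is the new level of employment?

From P·MP_H = w with MP_H = 6·H^(-1/2), the labor demand is H(w) = (18/w)^(2).
At w = 6: H = 9. At w = 3.6: H = 25.

H* = 25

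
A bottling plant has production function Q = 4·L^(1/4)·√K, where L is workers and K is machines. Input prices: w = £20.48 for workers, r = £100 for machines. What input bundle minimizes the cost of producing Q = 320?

L* = 625, K* = 256

Cost minimization requires the marginal rate of technical substitution to equal the input-price ratio: MP_L/MP_K = w/r.
Here MP_L/MP_K = (1/4)·(K/L)/(1/2) = 0.5·(K/L). Setting this equal to 20.48/100 = 0.2048 gives K = 0.4096L.
Substituting into Q = 320: 4·L^(1/4)·(0.4096L)^(1/2) = 320.
Solving, L = 625 and K = 256.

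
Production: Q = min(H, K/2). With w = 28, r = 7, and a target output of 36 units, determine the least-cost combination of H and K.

With a fixed-proportions technology, the cost-minimizing bundle uses no slack in either input: H = K/2 = Q.
So H = 36 and K = 2·36 = 72.

H* = 36, K* = 72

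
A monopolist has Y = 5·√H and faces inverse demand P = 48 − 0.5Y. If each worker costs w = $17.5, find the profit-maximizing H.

H* = 16

Marginal revenue from the inverse demand is MR = 48 − Y.
The marginal product is MP_H = 2.5·H^(-1/2).
A monopolist hires until marginal revenue product equals the wage: MR·MP_H = w.
At H, Y = 5·√H. Substituting and solving: (48 − 5·√H)·2.5·H^(-1/2) = 17.5 gives H = 16.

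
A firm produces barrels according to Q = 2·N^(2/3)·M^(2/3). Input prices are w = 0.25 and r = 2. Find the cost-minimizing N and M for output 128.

Cost minimization requires the marginal rate of technical substitution to equal the input-price ratio: MP_N/MP_M = w/r.
Here MP_N/MP_M = (2/3)·(M/N)/(2/3) = (M/N). Setting this equal to 0.25/2 = 0.125 gives M = 0.125N.
Substituting into Q = 128: 2·N^(2/3)·(0.125N)^(2/3) = 128.
Solving, N = 64 and M = 8.

N* = 64, M* = 8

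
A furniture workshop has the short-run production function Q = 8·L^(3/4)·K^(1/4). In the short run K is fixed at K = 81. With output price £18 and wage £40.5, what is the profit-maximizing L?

L* = 4096

With K = 81, MP_L = (3/4)·8·L^(-1/4)·81^(1/4) = 18·L^(-1/4).
Profit maximization for a price taker requires P·MP_L = w: 18·18·L^(-1/4) = 40.5.
So L^(-1/4) = 0.125, which gives L = 4096.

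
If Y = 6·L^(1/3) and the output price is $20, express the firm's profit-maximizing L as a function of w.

MP_L = (1/3)·6·L^(-2/3) = 2·L^(-2/3).
Setting P·MP_L = w: 40·L^(-2/3) = w.
Solving for L: L^(-2/3) = w/40, so L = (40/w)^(3/2).

L(w) = (40/w)^(3/2)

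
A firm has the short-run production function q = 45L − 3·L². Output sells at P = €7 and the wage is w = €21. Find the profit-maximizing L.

The marginal product of L is MP_L = 45 − 6L.
A price-taking firm hires until the value of the marginal product equals the wage: P·MP_L = w, so 7·(45 − 6L) = 21.
Then 45 − 6L = 3, giving L = 7.

L* = 7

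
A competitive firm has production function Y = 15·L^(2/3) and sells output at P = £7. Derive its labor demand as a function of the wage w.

L(w) = 343000/w³

MP_L = (2/3)·15·L^(-1/3) = 10·L^(-1/3).
Setting P·MP_L = w: 70·L^(-1/3) = w.
Solving for L: L^(-1/3) = w/70, so L = (70/w)^(3).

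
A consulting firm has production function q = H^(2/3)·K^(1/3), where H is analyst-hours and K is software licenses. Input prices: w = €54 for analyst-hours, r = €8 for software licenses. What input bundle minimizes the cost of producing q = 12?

Cost minimization requires the marginal rate of technical substitution to equal the input-price ratio: MP_H/MP_K = w/r.
Here MP_H/MP_K = (2/3)·(K/H)/(1/3) = 2·(K/H). Setting this equal to 54/8 = 6.75 gives K = 3.375H.
Substituting into q = 12: H^(2/3)·(3.375H)^(1/3) = 12.
Solving, H = 8 and K = 27.

H* = 8, K* = 27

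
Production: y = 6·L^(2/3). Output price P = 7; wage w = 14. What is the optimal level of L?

L* = 8

MP_L = (2/3)·6·L^(-1/3) = 4·L^(-1/3).
Profit maximization for a price taker requires P·MP_L = w: 7·4·L^(-1/3) = 14.
So L^(-1/3) = 0.5, which gives L = 8.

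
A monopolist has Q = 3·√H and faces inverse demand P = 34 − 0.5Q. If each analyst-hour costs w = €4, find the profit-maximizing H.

Marginal revenue from the inverse demand is MR = 34 − Q.
The marginal product is MP_H = 1.5·H^(-1/2).
A monopolist hires until marginal revenue product equals the wage: MR·MP_H = w.
At H, Q = 3·√H. Substituting and solving: (34 − 3·√H)·1.5·H^(-1/2) = 4 gives H = 36.

H* = 36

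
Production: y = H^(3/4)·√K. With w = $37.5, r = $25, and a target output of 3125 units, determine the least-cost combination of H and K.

Cost minimization requires the marginal rate of technical substitution to equal the input-price ratio: MP_H/MP_K = w/r.
Here MP_H/MP_K = (3/4)·(K/H)/(1/2) = 1.5·(K/H). Setting this equal to 37.5/25 = 1.5 gives K = H.
Substituting into y = 3125: H^(3/4)·(H)^(1/2) = 3125.
Solving, H = 625 and K = 625.

H* = 625, K* = 625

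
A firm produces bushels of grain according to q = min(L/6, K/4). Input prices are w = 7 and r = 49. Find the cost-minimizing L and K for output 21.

L* = 126, K* = 84

With a fixed-proportions technology, the cost-minimizing bundle uses no slack in either input: L/6 = K/4 = q.
So L = 6·21 = 126 and K = 4·21 = 84.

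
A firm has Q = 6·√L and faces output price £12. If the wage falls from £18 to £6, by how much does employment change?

ΔL = 32

From P·MP_L = w with MP_L = 3·L^(-1/2), the labor demand is L(w) = (36/w)^(2).
At w = 18: L = 4. At w = 6: L = 36.
ΔL = 36 − 4 = 32.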